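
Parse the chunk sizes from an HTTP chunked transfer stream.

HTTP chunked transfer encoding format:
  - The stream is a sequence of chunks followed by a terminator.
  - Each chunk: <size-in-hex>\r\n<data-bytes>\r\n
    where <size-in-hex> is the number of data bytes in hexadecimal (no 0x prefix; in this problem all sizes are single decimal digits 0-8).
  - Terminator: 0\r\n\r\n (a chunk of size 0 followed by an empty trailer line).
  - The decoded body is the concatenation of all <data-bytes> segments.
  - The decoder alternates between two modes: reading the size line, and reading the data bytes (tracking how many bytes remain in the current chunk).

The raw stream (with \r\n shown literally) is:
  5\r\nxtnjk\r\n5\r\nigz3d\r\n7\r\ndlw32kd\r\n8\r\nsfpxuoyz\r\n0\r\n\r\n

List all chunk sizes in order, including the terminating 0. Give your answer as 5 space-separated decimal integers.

Answer: 5 5 7 8 0

Derivation:
Chunk 1: stream[0..1]='5' size=0x5=5, data at stream[3..8]='xtnjk' -> body[0..5], body so far='xtnjk'
Chunk 2: stream[10..11]='5' size=0x5=5, data at stream[13..18]='igz3d' -> body[5..10], body so far='xtnjkigz3d'
Chunk 3: stream[20..21]='7' size=0x7=7, data at stream[23..30]='dlw32kd' -> body[10..17], body so far='xtnjkigz3ddlw32kd'
Chunk 4: stream[32..33]='8' size=0x8=8, data at stream[35..43]='sfpxuoyz' -> body[17..25], body so far='xtnjkigz3ddlw32kdsfpxuoyz'
Chunk 5: stream[45..46]='0' size=0 (terminator). Final body='xtnjkigz3ddlw32kdsfpxuoyz' (25 bytes)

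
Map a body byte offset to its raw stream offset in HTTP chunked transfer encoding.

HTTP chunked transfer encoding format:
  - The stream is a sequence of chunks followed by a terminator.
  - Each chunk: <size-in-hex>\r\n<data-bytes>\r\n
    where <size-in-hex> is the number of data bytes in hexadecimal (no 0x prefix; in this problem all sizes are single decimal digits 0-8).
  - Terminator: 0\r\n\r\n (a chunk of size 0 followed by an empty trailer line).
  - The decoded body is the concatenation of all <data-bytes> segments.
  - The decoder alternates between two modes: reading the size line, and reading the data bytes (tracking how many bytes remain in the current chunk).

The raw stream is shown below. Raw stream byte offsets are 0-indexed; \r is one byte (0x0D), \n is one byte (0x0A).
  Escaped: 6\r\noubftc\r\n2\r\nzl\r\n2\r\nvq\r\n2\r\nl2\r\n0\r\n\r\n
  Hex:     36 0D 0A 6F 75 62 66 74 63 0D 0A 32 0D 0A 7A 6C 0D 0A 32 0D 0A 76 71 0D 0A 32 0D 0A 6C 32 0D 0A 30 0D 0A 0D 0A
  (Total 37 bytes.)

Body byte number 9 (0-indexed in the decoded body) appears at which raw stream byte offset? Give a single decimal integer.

Chunk 1: stream[0..1]='6' size=0x6=6, data at stream[3..9]='oubftc' -> body[0..6], body so far='oubftc'
Chunk 2: stream[11..12]='2' size=0x2=2, data at stream[14..16]='zl' -> body[6..8], body so far='oubftczl'
Chunk 3: stream[18..19]='2' size=0x2=2, data at stream[21..23]='vq' -> body[8..10], body so far='oubftczlvq'
Chunk 4: stream[25..26]='2' size=0x2=2, data at stream[28..30]='l2' -> body[10..12], body so far='oubftczlvql2'
Chunk 5: stream[32..33]='0' size=0 (terminator). Final body='oubftczlvql2' (12 bytes)
Body byte 9 at stream offset 22

Answer: 22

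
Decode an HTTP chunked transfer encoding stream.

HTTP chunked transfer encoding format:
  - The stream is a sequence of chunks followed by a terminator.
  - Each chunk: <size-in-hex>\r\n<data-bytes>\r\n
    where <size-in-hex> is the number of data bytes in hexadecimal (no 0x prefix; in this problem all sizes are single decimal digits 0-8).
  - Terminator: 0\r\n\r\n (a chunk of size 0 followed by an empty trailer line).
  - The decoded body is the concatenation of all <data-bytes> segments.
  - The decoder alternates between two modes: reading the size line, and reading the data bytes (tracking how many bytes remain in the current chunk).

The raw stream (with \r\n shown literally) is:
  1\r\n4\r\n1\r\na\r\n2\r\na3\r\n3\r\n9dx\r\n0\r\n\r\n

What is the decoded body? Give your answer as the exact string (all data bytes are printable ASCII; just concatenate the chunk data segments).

Answer: 4aa39dx

Derivation:
Chunk 1: stream[0..1]='1' size=0x1=1, data at stream[3..4]='4' -> body[0..1], body so far='4'
Chunk 2: stream[6..7]='1' size=0x1=1, data at stream[9..10]='a' -> body[1..2], body so far='4a'
Chunk 3: stream[12..13]='2' size=0x2=2, data at stream[15..17]='a3' -> body[2..4], body so far='4aa3'
Chunk 4: stream[19..20]='3' size=0x3=3, data at stream[22..25]='9dx' -> body[4..7], body so far='4aa39dx'
Chunk 5: stream[27..28]='0' size=0 (terminator). Final body='4aa39dx' (7 bytes)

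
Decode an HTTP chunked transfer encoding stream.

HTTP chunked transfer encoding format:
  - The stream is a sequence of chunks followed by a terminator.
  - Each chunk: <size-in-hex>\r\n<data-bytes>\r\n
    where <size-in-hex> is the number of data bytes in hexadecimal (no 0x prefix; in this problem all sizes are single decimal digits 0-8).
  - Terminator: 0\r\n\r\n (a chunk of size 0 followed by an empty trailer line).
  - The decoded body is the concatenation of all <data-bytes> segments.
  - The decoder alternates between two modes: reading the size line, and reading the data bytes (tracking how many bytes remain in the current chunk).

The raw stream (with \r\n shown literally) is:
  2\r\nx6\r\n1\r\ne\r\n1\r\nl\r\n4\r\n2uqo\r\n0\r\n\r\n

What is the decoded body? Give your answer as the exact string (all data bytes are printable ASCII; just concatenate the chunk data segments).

Chunk 1: stream[0..1]='2' size=0x2=2, data at stream[3..5]='x6' -> body[0..2], body so far='x6'
Chunk 2: stream[7..8]='1' size=0x1=1, data at stream[10..11]='e' -> body[2..3], body so far='x6e'
Chunk 3: stream[13..14]='1' size=0x1=1, data at stream[16..17]='l' -> body[3..4], body so far='x6el'
Chunk 4: stream[19..20]='4' size=0x4=4, data at stream[22..26]='2uqo' -> body[4..8], body so far='x6el2uqo'
Chunk 5: stream[28..29]='0' size=0 (terminator). Final body='x6el2uqo' (8 bytes)

Answer: x6el2uqo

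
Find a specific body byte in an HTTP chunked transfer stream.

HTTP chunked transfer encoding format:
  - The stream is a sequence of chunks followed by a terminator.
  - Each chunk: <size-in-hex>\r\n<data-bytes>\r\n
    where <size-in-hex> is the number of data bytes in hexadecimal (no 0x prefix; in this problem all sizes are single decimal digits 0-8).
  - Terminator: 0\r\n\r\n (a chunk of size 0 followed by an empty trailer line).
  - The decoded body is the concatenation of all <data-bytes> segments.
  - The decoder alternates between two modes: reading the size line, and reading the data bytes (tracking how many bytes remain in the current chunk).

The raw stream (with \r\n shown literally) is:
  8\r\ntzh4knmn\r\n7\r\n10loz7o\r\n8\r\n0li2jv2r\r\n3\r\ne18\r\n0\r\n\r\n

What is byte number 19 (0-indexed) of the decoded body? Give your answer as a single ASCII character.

Chunk 1: stream[0..1]='8' size=0x8=8, data at stream[3..11]='tzh4knmn' -> body[0..8], body so far='tzh4knmn'
Chunk 2: stream[13..14]='7' size=0x7=7, data at stream[16..23]='10loz7o' -> body[8..15], body so far='tzh4knmn10loz7o'
Chunk 3: stream[25..26]='8' size=0x8=8, data at stream[28..36]='0li2jv2r' -> body[15..23], body so far='tzh4knmn10loz7o0li2jv2r'
Chunk 4: stream[38..39]='3' size=0x3=3, data at stream[41..44]='e18' -> body[23..26], body so far='tzh4knmn10loz7o0li2jv2re18'
Chunk 5: stream[46..47]='0' size=0 (terminator). Final body='tzh4knmn10loz7o0li2jv2re18' (26 bytes)
Body byte 19 = 'j'

Answer: j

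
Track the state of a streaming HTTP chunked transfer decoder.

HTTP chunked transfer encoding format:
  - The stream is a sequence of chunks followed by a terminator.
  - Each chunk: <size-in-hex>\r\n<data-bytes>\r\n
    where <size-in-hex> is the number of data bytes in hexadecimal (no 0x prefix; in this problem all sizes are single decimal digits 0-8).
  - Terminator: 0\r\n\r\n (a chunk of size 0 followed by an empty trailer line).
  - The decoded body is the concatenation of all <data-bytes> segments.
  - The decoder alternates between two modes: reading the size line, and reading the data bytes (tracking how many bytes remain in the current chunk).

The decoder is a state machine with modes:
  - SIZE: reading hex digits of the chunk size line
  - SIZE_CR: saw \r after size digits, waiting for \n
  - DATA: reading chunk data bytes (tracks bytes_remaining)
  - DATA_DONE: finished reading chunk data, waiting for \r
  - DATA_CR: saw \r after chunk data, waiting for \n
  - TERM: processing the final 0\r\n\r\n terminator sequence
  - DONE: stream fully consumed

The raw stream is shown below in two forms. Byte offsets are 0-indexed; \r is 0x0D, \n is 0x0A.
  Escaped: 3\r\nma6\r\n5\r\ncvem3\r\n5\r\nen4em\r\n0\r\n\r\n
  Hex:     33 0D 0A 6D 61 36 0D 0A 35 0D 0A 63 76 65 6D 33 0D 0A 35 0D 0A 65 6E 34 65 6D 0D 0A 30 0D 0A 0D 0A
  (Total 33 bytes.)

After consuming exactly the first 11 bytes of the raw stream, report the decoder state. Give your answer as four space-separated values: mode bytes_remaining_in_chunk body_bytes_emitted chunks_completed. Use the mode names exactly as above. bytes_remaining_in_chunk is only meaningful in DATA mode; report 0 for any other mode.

Byte 0 = '3': mode=SIZE remaining=0 emitted=0 chunks_done=0
Byte 1 = 0x0D: mode=SIZE_CR remaining=0 emitted=0 chunks_done=0
Byte 2 = 0x0A: mode=DATA remaining=3 emitted=0 chunks_done=0
Byte 3 = 'm': mode=DATA remaining=2 emitted=1 chunks_done=0
Byte 4 = 'a': mode=DATA remaining=1 emitted=2 chunks_done=0
Byte 5 = '6': mode=DATA_DONE remaining=0 emitted=3 chunks_done=0
Byte 6 = 0x0D: mode=DATA_CR remaining=0 emitted=3 chunks_done=0
Byte 7 = 0x0A: mode=SIZE remaining=0 emitted=3 chunks_done=1
Byte 8 = '5': mode=SIZE remaining=0 emitted=3 chunks_done=1
Byte 9 = 0x0D: mode=SIZE_CR remaining=0 emitted=3 chunks_done=1
Byte 10 = 0x0A: mode=DATA remaining=5 emitted=3 chunks_done=1

Answer: DATA 5 3 1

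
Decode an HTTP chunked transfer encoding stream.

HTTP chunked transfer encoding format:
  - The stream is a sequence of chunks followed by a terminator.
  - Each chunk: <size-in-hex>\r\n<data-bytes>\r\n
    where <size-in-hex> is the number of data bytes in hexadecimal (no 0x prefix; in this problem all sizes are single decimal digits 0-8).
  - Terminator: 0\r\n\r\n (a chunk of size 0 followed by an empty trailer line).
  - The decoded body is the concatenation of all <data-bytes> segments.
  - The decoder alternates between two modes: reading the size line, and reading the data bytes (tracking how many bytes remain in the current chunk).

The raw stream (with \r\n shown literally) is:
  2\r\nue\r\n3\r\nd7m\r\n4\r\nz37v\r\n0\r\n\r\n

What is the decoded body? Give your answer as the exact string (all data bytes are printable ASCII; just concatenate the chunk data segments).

Answer: ued7mz37v

Derivation:
Chunk 1: stream[0..1]='2' size=0x2=2, data at stream[3..5]='ue' -> body[0..2], body so far='ue'
Chunk 2: stream[7..8]='3' size=0x3=3, data at stream[10..13]='d7m' -> body[2..5], body so far='ued7m'
Chunk 3: stream[15..16]='4' size=0x4=4, data at stream[18..22]='z37v' -> body[5..9], body so far='ued7mz37v'
Chunk 4: stream[24..25]='0' size=0 (terminator). Final body='ued7mz37v' (9 bytes)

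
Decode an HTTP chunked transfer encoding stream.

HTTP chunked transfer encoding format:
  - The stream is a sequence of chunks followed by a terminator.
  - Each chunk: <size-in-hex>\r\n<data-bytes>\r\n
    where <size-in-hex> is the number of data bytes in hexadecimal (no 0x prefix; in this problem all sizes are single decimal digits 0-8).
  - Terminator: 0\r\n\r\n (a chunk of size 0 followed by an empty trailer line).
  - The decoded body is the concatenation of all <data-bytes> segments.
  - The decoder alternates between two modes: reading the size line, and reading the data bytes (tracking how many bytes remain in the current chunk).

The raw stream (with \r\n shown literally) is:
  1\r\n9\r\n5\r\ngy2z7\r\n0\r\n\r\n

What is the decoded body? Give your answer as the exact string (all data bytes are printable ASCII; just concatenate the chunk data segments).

Chunk 1: stream[0..1]='1' size=0x1=1, data at stream[3..4]='9' -> body[0..1], body so far='9'
Chunk 2: stream[6..7]='5' size=0x5=5, data at stream[9..14]='gy2z7' -> body[1..6], body so far='9gy2z7'
Chunk 3: stream[16..17]='0' size=0 (terminator). Final body='9gy2z7' (6 bytes)

Answer: 9gy2z7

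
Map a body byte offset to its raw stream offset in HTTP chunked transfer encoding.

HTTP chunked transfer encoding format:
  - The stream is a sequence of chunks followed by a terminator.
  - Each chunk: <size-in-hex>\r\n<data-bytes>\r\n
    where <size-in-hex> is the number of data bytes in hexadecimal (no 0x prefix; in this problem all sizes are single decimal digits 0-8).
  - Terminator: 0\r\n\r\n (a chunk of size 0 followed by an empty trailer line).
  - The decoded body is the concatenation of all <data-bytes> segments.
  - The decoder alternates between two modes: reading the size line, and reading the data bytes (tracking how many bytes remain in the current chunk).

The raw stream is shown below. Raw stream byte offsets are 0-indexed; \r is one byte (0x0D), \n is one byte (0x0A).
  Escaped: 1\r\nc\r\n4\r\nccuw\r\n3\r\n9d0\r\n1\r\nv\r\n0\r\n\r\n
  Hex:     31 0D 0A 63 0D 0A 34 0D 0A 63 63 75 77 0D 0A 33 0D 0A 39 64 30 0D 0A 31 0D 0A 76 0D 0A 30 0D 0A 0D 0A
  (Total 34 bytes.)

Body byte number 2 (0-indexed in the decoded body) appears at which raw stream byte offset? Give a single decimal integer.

Chunk 1: stream[0..1]='1' size=0x1=1, data at stream[3..4]='c' -> body[0..1], body so far='c'
Chunk 2: stream[6..7]='4' size=0x4=4, data at stream[9..13]='ccuw' -> body[1..5], body so far='cccuw'
Chunk 3: stream[15..16]='3' size=0x3=3, data at stream[18..21]='9d0' -> body[5..8], body so far='cccuw9d0'
Chunk 4: stream[23..24]='1' size=0x1=1, data at stream[26..27]='v' -> body[8..9], body so far='cccuw9d0v'
Chunk 5: stream[29..30]='0' size=0 (terminator). Final body='cccuw9d0v' (9 bytes)
Body byte 2 at stream offset 10

Answer: 10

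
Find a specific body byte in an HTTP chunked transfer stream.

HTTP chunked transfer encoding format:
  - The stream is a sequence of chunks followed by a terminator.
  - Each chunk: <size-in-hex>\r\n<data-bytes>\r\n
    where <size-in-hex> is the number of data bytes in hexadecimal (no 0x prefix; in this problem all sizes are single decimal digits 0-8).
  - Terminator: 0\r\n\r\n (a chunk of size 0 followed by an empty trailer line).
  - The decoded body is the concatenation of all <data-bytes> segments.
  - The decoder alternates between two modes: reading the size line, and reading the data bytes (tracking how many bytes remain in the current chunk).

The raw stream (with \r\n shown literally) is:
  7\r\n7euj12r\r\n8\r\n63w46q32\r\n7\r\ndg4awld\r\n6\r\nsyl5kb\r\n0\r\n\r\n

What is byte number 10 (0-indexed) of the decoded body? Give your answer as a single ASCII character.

Answer: 4

Derivation:
Chunk 1: stream[0..1]='7' size=0x7=7, data at stream[3..10]='7euj12r' -> body[0..7], body so far='7euj12r'
Chunk 2: stream[12..13]='8' size=0x8=8, data at stream[15..23]='63w46q32' -> body[7..15], body so far='7euj12r63w46q32'
Chunk 3: stream[25..26]='7' size=0x7=7, data at stream[28..35]='dg4awld' -> body[15..22], body so far='7euj12r63w46q32dg4awld'
Chunk 4: stream[37..38]='6' size=0x6=6, data at stream[40..46]='syl5kb' -> body[22..28], body so far='7euj12r63w46q32dg4awldsyl5kb'
Chunk 5: stream[48..49]='0' size=0 (terminator). Final body='7euj12r63w46q32dg4awldsyl5kb' (28 bytes)
Body byte 10 = '4'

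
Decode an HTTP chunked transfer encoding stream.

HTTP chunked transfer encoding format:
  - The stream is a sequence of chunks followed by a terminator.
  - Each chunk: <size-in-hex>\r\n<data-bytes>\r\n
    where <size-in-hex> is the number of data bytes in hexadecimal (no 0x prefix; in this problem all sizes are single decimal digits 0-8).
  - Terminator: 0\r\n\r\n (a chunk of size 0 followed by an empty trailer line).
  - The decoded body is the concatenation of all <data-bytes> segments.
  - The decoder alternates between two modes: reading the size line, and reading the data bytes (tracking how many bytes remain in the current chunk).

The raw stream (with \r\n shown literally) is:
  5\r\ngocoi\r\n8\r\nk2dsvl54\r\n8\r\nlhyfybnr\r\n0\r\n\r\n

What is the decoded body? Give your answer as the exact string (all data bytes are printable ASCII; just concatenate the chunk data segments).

Answer: gocoik2dsvl54lhyfybnr

Derivation:
Chunk 1: stream[0..1]='5' size=0x5=5, data at stream[3..8]='gocoi' -> body[0..5], body so far='gocoi'
Chunk 2: stream[10..11]='8' size=0x8=8, data at stream[13..21]='k2dsvl54' -> body[5..13], body so far='gocoik2dsvl54'
Chunk 3: stream[23..24]='8' size=0x8=8, data at stream[26..34]='lhyfybnr' -> body[13..21], body so far='gocoik2dsvl54lhyfybnr'
Chunk 4: stream[36..37]='0' size=0 (terminator). Final body='gocoik2dsvl54lhyfybnr' (21 bytes)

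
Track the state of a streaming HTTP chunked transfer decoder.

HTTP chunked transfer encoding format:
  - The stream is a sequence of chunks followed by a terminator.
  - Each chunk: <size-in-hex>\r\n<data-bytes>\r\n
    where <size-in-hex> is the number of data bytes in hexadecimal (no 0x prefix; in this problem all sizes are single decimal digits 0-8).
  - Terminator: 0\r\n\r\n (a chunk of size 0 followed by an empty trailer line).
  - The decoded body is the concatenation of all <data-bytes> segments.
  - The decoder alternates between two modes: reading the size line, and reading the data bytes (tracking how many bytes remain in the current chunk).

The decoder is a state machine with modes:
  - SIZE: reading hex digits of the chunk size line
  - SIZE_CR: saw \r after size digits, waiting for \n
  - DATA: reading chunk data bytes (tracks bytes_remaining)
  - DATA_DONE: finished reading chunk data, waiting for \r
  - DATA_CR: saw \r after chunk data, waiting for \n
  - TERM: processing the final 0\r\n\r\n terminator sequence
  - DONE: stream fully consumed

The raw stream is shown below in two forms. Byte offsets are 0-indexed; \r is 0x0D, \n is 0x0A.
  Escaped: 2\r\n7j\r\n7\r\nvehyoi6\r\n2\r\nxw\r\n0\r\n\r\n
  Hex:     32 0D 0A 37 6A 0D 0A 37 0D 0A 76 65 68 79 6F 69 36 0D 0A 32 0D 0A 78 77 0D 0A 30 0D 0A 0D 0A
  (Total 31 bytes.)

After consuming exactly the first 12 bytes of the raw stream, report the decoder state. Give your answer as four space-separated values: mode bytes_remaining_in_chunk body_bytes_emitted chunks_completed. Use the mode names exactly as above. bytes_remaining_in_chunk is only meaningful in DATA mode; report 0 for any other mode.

Byte 0 = '2': mode=SIZE remaining=0 emitted=0 chunks_done=0
Byte 1 = 0x0D: mode=SIZE_CR remaining=0 emitted=0 chunks_done=0
Byte 2 = 0x0A: mode=DATA remaining=2 emitted=0 chunks_done=0
Byte 3 = '7': mode=DATA remaining=1 emitted=1 chunks_done=0
Byte 4 = 'j': mode=DATA_DONE remaining=0 emitted=2 chunks_done=0
Byte 5 = 0x0D: mode=DATA_CR remaining=0 emitted=2 chunks_done=0
Byte 6 = 0x0A: mode=SIZE remaining=0 emitted=2 chunks_done=1
Byte 7 = '7': mode=SIZE remaining=0 emitted=2 chunks_done=1
Byte 8 = 0x0D: mode=SIZE_CR remaining=0 emitted=2 chunks_done=1
Byte 9 = 0x0A: mode=DATA remaining=7 emitted=2 chunks_done=1
Byte 10 = 'v': mode=DATA remaining=6 emitted=3 chunks_done=1
Byte 11 = 'e': mode=DATA remaining=5 emitted=4 chunks_done=1

Answer: DATA 5 4 1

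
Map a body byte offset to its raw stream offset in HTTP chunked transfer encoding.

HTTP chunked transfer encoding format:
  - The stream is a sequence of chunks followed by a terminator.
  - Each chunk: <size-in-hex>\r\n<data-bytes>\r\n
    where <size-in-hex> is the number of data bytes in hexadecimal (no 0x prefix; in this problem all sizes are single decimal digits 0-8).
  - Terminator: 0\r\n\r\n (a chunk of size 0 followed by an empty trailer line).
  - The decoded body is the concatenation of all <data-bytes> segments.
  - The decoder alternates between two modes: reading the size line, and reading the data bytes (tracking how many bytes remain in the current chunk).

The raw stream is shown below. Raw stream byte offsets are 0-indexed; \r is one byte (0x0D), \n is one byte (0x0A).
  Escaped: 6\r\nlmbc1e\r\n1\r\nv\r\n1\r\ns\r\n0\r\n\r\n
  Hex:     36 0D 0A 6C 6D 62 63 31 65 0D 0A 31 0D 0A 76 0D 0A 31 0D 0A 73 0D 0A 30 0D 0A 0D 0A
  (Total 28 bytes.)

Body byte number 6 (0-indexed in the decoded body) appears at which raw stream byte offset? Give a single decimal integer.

Chunk 1: stream[0..1]='6' size=0x6=6, data at stream[3..9]='lmbc1e' -> body[0..6], body so far='lmbc1e'
Chunk 2: stream[11..12]='1' size=0x1=1, data at stream[14..15]='v' -> body[6..7], body so far='lmbc1ev'
Chunk 3: stream[17..18]='1' size=0x1=1, data at stream[20..21]='s' -> body[7..8], body so far='lmbc1evs'
Chunk 4: stream[23..24]='0' size=0 (terminator). Final body='lmbc1evs' (8 bytes)
Body byte 6 at stream offset 14

Answer: 14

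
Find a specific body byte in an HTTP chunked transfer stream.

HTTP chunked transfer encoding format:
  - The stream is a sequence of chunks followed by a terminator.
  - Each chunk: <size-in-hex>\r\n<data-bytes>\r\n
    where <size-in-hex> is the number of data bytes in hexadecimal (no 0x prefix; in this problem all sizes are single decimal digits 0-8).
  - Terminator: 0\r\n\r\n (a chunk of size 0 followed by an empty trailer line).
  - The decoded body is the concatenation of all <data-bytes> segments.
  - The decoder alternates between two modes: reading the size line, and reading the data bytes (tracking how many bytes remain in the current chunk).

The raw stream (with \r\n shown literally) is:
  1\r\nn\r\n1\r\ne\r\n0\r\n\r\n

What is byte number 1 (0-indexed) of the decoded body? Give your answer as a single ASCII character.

Answer: e

Derivation:
Chunk 1: stream[0..1]='1' size=0x1=1, data at stream[3..4]='n' -> body[0..1], body so far='n'
Chunk 2: stream[6..7]='1' size=0x1=1, data at stream[9..10]='e' -> body[1..2], body so far='ne'
Chunk 3: stream[12..13]='0' size=0 (terminator). Final body='ne' (2 bytes)
Body byte 1 = 'e'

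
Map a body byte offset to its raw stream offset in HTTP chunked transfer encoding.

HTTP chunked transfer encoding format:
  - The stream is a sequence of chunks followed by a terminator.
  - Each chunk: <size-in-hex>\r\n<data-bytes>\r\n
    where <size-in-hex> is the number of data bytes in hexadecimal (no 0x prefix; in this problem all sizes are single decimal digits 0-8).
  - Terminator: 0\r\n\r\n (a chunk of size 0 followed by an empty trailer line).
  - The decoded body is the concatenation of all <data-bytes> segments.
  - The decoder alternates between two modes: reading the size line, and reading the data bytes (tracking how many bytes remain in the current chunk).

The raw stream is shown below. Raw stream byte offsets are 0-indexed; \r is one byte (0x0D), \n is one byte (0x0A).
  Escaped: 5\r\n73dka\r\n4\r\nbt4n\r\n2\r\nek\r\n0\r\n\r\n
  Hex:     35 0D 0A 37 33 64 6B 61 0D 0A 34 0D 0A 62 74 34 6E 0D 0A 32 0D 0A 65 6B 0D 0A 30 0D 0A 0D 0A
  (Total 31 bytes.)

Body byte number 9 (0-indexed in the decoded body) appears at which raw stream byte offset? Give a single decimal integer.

Answer: 22

Derivation:
Chunk 1: stream[0..1]='5' size=0x5=5, data at stream[3..8]='73dka' -> body[0..5], body so far='73dka'
Chunk 2: stream[10..11]='4' size=0x4=4, data at stream[13..17]='bt4n' -> body[5..9], body so far='73dkabt4n'
Chunk 3: stream[19..20]='2' size=0x2=2, data at stream[22..24]='ek' -> body[9..11], body so far='73dkabt4nek'
Chunk 4: stream[26..27]='0' size=0 (terminator). Final body='73dkabt4nek' (11 bytes)
Body byte 9 at stream offset 22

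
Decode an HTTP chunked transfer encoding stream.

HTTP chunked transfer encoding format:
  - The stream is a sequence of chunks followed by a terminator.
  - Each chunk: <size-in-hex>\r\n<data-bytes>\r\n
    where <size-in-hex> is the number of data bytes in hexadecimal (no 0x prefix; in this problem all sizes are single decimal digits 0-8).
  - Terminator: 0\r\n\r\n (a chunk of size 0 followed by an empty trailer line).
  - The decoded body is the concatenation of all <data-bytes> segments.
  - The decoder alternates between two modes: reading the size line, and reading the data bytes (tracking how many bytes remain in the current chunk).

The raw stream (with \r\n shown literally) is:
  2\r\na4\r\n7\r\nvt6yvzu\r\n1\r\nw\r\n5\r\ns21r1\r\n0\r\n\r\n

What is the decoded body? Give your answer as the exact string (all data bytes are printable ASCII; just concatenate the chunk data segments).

Chunk 1: stream[0..1]='2' size=0x2=2, data at stream[3..5]='a4' -> body[0..2], body so far='a4'
Chunk 2: stream[7..8]='7' size=0x7=7, data at stream[10..17]='vt6yvzu' -> body[2..9], body so far='a4vt6yvzu'
Chunk 3: stream[19..20]='1' size=0x1=1, data at stream[22..23]='w' -> body[9..10], body so far='a4vt6yvzuw'
Chunk 4: stream[25..26]='5' size=0x5=5, data at stream[28..33]='s21r1' -> body[10..15], body so far='a4vt6yvzuws21r1'
Chunk 5: stream[35..36]='0' size=0 (terminator). Final body='a4vt6yvzuws21r1' (15 bytes)

Answer: a4vt6yvzuws21r1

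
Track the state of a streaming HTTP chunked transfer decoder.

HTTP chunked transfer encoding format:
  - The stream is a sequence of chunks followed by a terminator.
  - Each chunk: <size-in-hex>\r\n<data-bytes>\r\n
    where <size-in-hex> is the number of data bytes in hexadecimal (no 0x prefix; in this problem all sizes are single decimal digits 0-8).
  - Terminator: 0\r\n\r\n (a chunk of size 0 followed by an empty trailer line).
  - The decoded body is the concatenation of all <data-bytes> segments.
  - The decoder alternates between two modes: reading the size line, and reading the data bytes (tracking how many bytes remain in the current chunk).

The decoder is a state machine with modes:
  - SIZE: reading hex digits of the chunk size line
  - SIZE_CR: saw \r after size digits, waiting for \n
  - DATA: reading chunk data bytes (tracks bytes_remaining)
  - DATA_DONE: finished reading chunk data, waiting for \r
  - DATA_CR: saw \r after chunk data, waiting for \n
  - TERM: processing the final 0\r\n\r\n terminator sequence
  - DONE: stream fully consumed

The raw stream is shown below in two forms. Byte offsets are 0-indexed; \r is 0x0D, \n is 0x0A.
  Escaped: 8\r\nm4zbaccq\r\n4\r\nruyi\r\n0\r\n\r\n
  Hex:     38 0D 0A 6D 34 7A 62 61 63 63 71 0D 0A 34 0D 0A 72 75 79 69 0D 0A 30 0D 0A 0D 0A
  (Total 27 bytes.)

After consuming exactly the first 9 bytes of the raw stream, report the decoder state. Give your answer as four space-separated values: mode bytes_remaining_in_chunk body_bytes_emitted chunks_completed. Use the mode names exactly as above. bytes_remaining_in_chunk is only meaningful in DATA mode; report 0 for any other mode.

Byte 0 = '8': mode=SIZE remaining=0 emitted=0 chunks_done=0
Byte 1 = 0x0D: mode=SIZE_CR remaining=0 emitted=0 chunks_done=0
Byte 2 = 0x0A: mode=DATA remaining=8 emitted=0 chunks_done=0
Byte 3 = 'm': mode=DATA remaining=7 emitted=1 chunks_done=0
Byte 4 = '4': mode=DATA remaining=6 emitted=2 chunks_done=0
Byte 5 = 'z': mode=DATA remaining=5 emitted=3 chunks_done=0
Byte 6 = 'b': mode=DATA remaining=4 emitted=4 chunks_done=0
Byte 7 = 'a': mode=DATA remaining=3 emitted=5 chunks_done=0
Byte 8 = 'c': mode=DATA remaining=2 emitted=6 chunks_done=0

Answer: DATA 2 6 0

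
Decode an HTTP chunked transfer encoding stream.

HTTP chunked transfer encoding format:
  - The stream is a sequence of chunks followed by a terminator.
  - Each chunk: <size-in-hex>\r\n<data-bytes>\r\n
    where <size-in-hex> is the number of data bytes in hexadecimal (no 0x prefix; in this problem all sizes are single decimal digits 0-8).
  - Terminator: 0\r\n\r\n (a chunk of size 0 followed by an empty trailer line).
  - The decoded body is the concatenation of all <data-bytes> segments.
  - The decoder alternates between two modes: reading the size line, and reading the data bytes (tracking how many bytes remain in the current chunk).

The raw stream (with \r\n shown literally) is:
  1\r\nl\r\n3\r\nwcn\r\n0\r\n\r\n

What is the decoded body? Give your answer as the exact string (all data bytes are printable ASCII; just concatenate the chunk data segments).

Chunk 1: stream[0..1]='1' size=0x1=1, data at stream[3..4]='l' -> body[0..1], body so far='l'
Chunk 2: stream[6..7]='3' size=0x3=3, data at stream[9..12]='wcn' -> body[1..4], body so far='lwcn'
Chunk 3: stream[14..15]='0' size=0 (terminator). Final body='lwcn' (4 bytes)

Answer: lwcn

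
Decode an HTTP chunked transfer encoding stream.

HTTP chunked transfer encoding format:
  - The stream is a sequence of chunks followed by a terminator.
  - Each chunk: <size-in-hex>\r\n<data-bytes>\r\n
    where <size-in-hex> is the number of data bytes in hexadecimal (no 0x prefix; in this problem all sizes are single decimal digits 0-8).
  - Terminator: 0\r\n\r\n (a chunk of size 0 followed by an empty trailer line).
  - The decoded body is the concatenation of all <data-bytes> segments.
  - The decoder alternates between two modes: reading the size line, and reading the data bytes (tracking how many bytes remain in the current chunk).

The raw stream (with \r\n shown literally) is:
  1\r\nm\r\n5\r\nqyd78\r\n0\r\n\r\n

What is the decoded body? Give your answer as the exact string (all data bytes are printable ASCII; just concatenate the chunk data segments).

Chunk 1: stream[0..1]='1' size=0x1=1, data at stream[3..4]='m' -> body[0..1], body so far='m'
Chunk 2: stream[6..7]='5' size=0x5=5, data at stream[9..14]='qyd78' -> body[1..6], body so far='mqyd78'
Chunk 3: stream[16..17]='0' size=0 (terminator). Final body='mqyd78' (6 bytes)

Answer: mqyd78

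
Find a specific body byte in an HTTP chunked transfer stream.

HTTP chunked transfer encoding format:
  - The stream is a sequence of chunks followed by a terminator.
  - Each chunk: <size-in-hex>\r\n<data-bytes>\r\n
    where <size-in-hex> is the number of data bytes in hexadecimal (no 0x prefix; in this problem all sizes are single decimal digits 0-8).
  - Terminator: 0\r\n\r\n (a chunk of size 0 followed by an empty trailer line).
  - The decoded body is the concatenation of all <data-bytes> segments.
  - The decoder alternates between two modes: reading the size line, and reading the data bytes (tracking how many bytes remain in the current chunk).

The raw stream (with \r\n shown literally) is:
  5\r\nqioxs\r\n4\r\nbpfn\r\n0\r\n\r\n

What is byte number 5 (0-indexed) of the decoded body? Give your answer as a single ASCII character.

Chunk 1: stream[0..1]='5' size=0x5=5, data at stream[3..8]='qioxs' -> body[0..5], body so far='qioxs'
Chunk 2: stream[10..11]='4' size=0x4=4, data at stream[13..17]='bpfn' -> body[5..9], body so far='qioxsbpfn'
Chunk 3: stream[19..20]='0' size=0 (terminator). Final body='qioxsbpfn' (9 bytes)
Body byte 5 = 'b'

Answer: b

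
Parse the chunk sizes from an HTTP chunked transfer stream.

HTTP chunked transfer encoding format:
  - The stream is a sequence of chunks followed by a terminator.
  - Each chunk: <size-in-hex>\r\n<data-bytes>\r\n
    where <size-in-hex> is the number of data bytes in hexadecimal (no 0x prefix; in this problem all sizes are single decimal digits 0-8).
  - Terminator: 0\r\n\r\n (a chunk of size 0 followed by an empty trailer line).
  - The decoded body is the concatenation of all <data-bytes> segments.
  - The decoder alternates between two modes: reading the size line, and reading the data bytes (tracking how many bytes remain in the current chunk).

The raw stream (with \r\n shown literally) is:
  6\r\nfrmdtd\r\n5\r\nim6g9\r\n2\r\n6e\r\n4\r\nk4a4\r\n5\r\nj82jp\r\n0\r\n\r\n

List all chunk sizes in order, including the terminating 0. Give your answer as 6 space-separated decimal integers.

Answer: 6 5 2 4 5 0

Derivation:
Chunk 1: stream[0..1]='6' size=0x6=6, data at stream[3..9]='frmdtd' -> body[0..6], body so far='frmdtd'
Chunk 2: stream[11..12]='5' size=0x5=5, data at stream[14..19]='im6g9' -> body[6..11], body so far='frmdtdim6g9'
Chunk 3: stream[21..22]='2' size=0x2=2, data at stream[24..26]='6e' -> body[11..13], body so far='frmdtdim6g96e'
Chunk 4: stream[28..29]='4' size=0x4=4, data at stream[31..35]='k4a4' -> body[13..17], body so far='frmdtdim6g96ek4a4'
Chunk 5: stream[37..38]='5' size=0x5=5, data at stream[40..45]='j82jp' -> body[17..22], body so far='frmdtdim6g96ek4a4j82jp'
Chunk 6: stream[47..48]='0' size=0 (terminator). Final body='frmdtdim6g96ek4a4j82jp' (22 bytes)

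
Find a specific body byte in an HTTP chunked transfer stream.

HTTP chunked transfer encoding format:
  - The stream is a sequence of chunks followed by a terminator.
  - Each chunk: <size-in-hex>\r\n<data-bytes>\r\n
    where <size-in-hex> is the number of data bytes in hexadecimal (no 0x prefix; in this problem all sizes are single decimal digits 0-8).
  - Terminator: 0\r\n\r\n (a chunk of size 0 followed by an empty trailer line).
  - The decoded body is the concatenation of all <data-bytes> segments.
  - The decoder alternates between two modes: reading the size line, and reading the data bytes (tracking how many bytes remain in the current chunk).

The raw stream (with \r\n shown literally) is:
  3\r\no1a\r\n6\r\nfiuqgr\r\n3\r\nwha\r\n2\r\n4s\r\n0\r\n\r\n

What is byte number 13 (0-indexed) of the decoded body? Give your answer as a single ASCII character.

Chunk 1: stream[0..1]='3' size=0x3=3, data at stream[3..6]='o1a' -> body[0..3], body so far='o1a'
Chunk 2: stream[8..9]='6' size=0x6=6, data at stream[11..17]='fiuqgr' -> body[3..9], body so far='o1afiuqgr'
Chunk 3: stream[19..20]='3' size=0x3=3, data at stream[22..25]='wha' -> body[9..12], body so far='o1afiuqgrwha'
Chunk 4: stream[27..28]='2' size=0x2=2, data at stream[30..32]='4s' -> body[12..14], body so far='o1afiuqgrwha4s'
Chunk 5: stream[34..35]='0' size=0 (terminator). Final body='o1afiuqgrwha4s' (14 bytes)
Body byte 13 = 's'

Answer: s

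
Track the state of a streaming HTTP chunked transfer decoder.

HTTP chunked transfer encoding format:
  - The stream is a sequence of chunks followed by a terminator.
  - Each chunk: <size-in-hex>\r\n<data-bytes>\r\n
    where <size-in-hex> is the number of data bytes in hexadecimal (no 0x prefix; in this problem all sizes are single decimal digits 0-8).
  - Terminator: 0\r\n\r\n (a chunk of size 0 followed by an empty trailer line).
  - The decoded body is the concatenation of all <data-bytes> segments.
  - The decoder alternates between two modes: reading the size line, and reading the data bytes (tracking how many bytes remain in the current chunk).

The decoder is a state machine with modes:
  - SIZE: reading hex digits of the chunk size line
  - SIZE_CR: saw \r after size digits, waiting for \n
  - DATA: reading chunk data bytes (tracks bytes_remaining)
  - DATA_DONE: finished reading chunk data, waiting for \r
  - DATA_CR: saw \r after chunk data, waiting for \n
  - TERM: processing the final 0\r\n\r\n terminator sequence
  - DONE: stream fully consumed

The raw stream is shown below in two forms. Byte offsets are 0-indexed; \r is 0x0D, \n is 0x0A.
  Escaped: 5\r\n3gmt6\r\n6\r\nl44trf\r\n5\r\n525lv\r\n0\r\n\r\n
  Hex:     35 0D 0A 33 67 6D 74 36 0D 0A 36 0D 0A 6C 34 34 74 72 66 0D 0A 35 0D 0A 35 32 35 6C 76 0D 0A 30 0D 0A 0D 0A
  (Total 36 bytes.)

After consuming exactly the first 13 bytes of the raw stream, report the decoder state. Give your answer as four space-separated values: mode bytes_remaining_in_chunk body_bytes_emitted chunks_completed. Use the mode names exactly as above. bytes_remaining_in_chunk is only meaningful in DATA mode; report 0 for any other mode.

Byte 0 = '5': mode=SIZE remaining=0 emitted=0 chunks_done=0
Byte 1 = 0x0D: mode=SIZE_CR remaining=0 emitted=0 chunks_done=0
Byte 2 = 0x0A: mode=DATA remaining=5 emitted=0 chunks_done=0
Byte 3 = '3': mode=DATA remaining=4 emitted=1 chunks_done=0
Byte 4 = 'g': mode=DATA remaining=3 emitted=2 chunks_done=0
Byte 5 = 'm': mode=DATA remaining=2 emitted=3 chunks_done=0
Byte 6 = 't': mode=DATA remaining=1 emitted=4 chunks_done=0
Byte 7 = '6': mode=DATA_DONE remaining=0 emitted=5 chunks_done=0
Byte 8 = 0x0D: mode=DATA_CR remaining=0 emitted=5 chunks_done=0
Byte 9 = 0x0A: mode=SIZE remaining=0 emitted=5 chunks_done=1
Byte 10 = '6': mode=SIZE remaining=0 emitted=5 chunks_done=1
Byte 11 = 0x0D: mode=SIZE_CR remaining=0 emitted=5 chunks_done=1
Byte 12 = 0x0A: mode=DATA remaining=6 emitted=5 chunks_done=1

Answer: DATA 6 5 1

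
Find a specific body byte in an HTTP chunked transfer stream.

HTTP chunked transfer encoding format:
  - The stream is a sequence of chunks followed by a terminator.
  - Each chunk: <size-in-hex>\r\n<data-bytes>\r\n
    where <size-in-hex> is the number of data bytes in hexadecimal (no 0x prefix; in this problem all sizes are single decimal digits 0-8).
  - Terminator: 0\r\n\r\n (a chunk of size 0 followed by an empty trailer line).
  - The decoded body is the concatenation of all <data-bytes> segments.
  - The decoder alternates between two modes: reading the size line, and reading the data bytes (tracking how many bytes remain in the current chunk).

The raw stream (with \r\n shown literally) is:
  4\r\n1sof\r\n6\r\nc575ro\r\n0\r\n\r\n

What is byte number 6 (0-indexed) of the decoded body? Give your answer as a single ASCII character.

Chunk 1: stream[0..1]='4' size=0x4=4, data at stream[3..7]='1sof' -> body[0..4], body so far='1sof'
Chunk 2: stream[9..10]='6' size=0x6=6, data at stream[12..18]='c575ro' -> body[4..10], body so far='1sofc575ro'
Chunk 3: stream[20..21]='0' size=0 (terminator). Final body='1sofc575ro' (10 bytes)
Body byte 6 = '7'

Answer: 7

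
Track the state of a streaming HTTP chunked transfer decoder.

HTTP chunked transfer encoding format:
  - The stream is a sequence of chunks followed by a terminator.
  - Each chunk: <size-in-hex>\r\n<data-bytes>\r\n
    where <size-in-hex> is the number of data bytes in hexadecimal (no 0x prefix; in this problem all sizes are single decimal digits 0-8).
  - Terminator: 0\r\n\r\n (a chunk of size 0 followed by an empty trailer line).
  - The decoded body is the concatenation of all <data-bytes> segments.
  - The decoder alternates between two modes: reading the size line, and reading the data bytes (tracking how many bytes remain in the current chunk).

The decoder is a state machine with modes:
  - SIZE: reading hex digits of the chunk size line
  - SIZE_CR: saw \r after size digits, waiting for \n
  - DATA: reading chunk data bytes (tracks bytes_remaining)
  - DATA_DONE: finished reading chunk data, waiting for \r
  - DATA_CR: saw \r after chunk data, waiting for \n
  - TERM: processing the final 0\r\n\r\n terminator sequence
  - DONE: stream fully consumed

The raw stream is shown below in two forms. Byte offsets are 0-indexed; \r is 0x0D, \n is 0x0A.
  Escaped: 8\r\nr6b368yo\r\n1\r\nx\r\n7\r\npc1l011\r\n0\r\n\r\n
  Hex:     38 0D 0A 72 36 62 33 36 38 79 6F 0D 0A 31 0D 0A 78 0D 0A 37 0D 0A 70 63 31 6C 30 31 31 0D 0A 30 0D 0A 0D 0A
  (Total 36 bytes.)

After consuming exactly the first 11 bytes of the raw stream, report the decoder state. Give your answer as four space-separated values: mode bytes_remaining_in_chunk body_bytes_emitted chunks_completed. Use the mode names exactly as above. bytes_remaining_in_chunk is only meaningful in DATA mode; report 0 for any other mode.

Byte 0 = '8': mode=SIZE remaining=0 emitted=0 chunks_done=0
Byte 1 = 0x0D: mode=SIZE_CR remaining=0 emitted=0 chunks_done=0
Byte 2 = 0x0A: mode=DATA remaining=8 emitted=0 chunks_done=0
Byte 3 = 'r': mode=DATA remaining=7 emitted=1 chunks_done=0
Byte 4 = '6': mode=DATA remaining=6 emitted=2 chunks_done=0
Byte 5 = 'b': mode=DATA remaining=5 emitted=3 chunks_done=0
Byte 6 = '3': mode=DATA remaining=4 emitted=4 chunks_done=0
Byte 7 = '6': mode=DATA remaining=3 emitted=5 chunks_done=0
Byte 8 = '8': mode=DATA remaining=2 emitted=6 chunks_done=0
Byte 9 = 'y': mode=DATA remaining=1 emitted=7 chunks_done=0
Byte 10 = 'o': mode=DATA_DONE remaining=0 emitted=8 chunks_done=0

Answer: DATA_DONE 0 8 0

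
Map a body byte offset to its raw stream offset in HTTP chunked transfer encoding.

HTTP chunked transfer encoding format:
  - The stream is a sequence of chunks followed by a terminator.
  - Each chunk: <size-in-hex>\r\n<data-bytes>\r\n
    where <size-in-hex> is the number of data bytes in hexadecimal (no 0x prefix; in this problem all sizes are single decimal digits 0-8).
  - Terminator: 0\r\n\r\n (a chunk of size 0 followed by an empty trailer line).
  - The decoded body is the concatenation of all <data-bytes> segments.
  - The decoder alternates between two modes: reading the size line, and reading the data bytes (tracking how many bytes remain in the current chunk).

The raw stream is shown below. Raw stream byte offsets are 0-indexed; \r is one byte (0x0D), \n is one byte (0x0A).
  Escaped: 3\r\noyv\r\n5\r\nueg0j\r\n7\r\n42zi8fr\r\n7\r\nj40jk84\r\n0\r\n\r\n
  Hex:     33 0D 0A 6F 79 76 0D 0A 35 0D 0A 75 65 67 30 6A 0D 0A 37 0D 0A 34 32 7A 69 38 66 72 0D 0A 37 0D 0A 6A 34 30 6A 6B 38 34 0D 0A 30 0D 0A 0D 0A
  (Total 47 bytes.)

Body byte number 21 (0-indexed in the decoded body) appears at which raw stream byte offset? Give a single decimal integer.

Chunk 1: stream[0..1]='3' size=0x3=3, data at stream[3..6]='oyv' -> body[0..3], body so far='oyv'
Chunk 2: stream[8..9]='5' size=0x5=5, data at stream[11..16]='ueg0j' -> body[3..8], body so far='oyvueg0j'
Chunk 3: stream[18..19]='7' size=0x7=7, data at stream[21..28]='42zi8fr' -> body[8..15], body so far='oyvueg0j42zi8fr'
Chunk 4: stream[30..31]='7' size=0x7=7, data at stream[33..40]='j40jk84' -> body[15..22], body so far='oyvueg0j42zi8frj40jk84'
Chunk 5: stream[42..43]='0' size=0 (terminator). Final body='oyvueg0j42zi8frj40jk84' (22 bytes)
Body byte 21 at stream offset 39

Answer: 39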